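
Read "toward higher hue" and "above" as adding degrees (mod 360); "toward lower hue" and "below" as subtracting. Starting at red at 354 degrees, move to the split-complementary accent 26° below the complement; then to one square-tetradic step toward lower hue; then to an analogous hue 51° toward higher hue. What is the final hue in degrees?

split-comp 26° ↓ +154°: 354 + 154 = 508 → 508 − 360 = 148°
square ↓ −90°: 148 − 90 = 58°
analog 51° ↑ +51°: 58 + 51 = 109°

109°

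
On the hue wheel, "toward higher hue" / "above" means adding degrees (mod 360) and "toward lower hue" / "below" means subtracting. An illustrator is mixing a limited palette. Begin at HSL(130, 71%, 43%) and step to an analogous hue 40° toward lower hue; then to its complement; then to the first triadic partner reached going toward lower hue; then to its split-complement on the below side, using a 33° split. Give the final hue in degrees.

130 − 40 = 90°   (analog 40° ↓)
90 + 180 = 270°   (complement)
270 − 120 = 150°   (triadic ↓)
150 + 147 = 297°   (split-comp 33° ↓)

297°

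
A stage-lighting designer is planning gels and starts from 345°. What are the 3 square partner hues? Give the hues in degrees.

A square tetradic scheme places four hues every 90°.
345 + 90 = 435 → 435 − 360 = 75°
345 + 180 = 525 → 525 − 360 = 165°
345 + 270 = 615 → 615 − 360 = 255°

75°, 165° and 255°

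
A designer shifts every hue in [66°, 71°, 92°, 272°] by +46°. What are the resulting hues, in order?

112°, 117°, 138°, 318°

66 + 46 = 112°
71 + 46 = 117°
92 + 46 = 138°
272 + 46 = 318°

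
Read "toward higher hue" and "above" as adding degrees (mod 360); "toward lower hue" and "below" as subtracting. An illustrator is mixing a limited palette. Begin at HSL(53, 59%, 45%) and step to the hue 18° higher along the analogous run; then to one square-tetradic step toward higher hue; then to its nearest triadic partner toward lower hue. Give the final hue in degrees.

41°

+18° (analog 18° ↑): 53 + 18 = 71°
+90° (square ↑): 71 + 90 = 161°
−120° (triadic ↓): 161 − 120 = 41°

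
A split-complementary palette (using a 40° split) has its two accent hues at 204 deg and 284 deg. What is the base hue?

The accents sit 40° either side of the complement, so the complement is their short-arc midpoint on the wheel.
Short-arc midpoint of 204° and 284°: 244°.
Base is 180° from the complement: 244 − 180 = 64°

64°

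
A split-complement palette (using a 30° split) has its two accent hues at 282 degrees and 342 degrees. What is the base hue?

The accents sit 30° either side of the complement, so the complement is their short-arc midpoint on the wheel.
Short-arc midpoint of 282° and 342°: 312°.
Base is 180° from the complement: 312 − 180 = 132°

132°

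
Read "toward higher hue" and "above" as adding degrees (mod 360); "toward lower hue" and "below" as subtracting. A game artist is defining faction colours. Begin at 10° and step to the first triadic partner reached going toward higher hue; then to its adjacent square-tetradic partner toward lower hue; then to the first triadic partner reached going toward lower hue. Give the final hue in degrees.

280°

triadic ↑ +120°: 10 + 120 = 130°
square ↓ −90°: 130 − 90 = 40°
triadic ↓ −120°: 40 − 120 = -80 → -80 + 360 = 280°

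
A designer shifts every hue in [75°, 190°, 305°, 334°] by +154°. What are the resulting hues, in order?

75 + 154 = 229°
190 + 154 = 344°
305 + 154 = 459 → 459 − 360 = 99°
334 + 154 = 488 → 488 − 360 = 128°

229°, 344°, 99°, 128°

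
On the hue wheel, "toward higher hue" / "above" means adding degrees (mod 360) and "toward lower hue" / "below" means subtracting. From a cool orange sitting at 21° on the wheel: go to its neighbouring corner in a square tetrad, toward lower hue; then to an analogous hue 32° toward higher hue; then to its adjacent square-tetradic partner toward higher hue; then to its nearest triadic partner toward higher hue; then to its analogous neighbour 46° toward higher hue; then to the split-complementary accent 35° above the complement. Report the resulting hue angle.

74°

−90° (square ↓): 21 − 90 = -69 → -69 + 360 = 291°
+32° (analog 32° ↑): 291 + 32 = 323°
+90° (square ↑): 323 + 90 = 413 → 413 − 360 = 53°
+120° (triadic ↑): 53 + 120 = 173°
+46° (analog 46° ↑): 173 + 46 = 219°
+215° (split-comp 35° ↑): 219 + 215 = 434 → 434 − 360 = 74°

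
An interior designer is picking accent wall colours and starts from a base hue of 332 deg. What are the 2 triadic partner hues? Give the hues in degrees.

A triad places three hues 120° apart.
332 + 120 = 452 → 452 − 360 = 92°
332 + 240 = 572 → 572 − 360 = 212°

92° and 212°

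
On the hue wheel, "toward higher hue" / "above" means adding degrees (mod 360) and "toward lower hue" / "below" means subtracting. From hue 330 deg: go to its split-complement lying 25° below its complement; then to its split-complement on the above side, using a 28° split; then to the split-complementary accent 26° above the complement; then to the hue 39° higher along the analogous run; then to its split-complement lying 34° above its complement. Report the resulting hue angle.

330 + 155 = 485 → 485 − 360 = 125°   (split-comp 25° ↓)
125 + 208 = 333°   (split-comp 28° ↑)
333 + 206 = 539 → 539 − 360 = 179°   (split-comp 26° ↑)
179 + 39 = 218°   (analog 39° ↑)
218 + 214 = 432 → 432 − 360 = 72°   (split-comp 34° ↑)

72°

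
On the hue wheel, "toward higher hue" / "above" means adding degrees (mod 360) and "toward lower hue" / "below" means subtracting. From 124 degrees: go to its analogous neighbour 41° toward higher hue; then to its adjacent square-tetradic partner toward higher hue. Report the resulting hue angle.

124 + 41 = 165°   (analog 41° ↑)
165 + 90 = 255°   (square ↑)

255°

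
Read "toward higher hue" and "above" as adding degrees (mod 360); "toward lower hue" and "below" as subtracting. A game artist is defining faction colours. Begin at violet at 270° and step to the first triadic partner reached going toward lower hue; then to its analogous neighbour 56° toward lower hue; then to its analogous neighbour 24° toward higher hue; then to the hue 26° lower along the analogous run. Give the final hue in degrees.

92°

triadic ↓ −120°: 270 − 120 = 150°
analog 56° ↓ −56°: 150 − 56 = 94°
analog 24° ↑ +24°: 94 + 24 = 118°
analog 26° ↓ −26°: 118 − 26 = 92°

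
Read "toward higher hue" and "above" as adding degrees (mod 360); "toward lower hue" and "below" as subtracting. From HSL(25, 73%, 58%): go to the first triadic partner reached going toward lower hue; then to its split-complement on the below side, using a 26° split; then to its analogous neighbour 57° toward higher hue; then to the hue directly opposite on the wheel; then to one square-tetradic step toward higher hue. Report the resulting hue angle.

−120° (triadic ↓): 25 − 120 = -95 → -95 + 360 = 265°
+154° (split-comp 26° ↓): 265 + 154 = 419 → 419 − 360 = 59°
+57° (analog 57° ↑): 59 + 57 = 116°
+180° (complement): 116 + 180 = 296°
+90° (square ↑): 296 + 90 = 386 → 386 − 360 = 26°

26°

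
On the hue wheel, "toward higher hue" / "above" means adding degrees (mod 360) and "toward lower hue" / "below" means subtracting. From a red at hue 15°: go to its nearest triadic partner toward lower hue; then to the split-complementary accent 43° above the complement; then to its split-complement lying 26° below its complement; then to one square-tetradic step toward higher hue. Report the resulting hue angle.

−120° (triadic ↓): 15 − 120 = -105 → -105 + 360 = 255°
+223° (split-comp 43° ↑): 255 + 223 = 478 → 478 − 360 = 118°
+154° (split-comp 26° ↓): 118 + 154 = 272°
+90° (square ↑): 272 + 90 = 362 → 362 − 360 = 2°

2°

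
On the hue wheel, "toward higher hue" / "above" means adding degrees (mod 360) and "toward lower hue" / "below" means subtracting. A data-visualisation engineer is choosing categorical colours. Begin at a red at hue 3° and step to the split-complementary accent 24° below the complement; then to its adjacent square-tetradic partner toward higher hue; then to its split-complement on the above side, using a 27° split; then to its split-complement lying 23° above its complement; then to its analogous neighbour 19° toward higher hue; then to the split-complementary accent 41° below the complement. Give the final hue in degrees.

+156° (split-comp 24° ↓): 3 + 156 = 159°
+90° (square ↑): 159 + 90 = 249°
+207° (split-comp 27° ↑): 249 + 207 = 456 → 456 − 360 = 96°
+203° (split-comp 23° ↑): 96 + 203 = 299°
+19° (analog 19° ↑): 299 + 19 = 318°
+139° (split-comp 41° ↓): 318 + 139 = 457 → 457 − 360 = 97°

97°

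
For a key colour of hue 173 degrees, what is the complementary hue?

353°

The complement sits 180° across the wheel.
173 + 180 = 353°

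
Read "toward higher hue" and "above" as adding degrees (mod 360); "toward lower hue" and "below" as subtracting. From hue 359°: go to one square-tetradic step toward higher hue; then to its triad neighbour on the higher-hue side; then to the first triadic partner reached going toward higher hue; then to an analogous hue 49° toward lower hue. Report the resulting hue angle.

280°

square ↑ +90°: 359 + 90 = 449 → 449 − 360 = 89°
triadic ↑ +120°: 89 + 120 = 209°
triadic ↑ +120°: 209 + 120 = 329°
analog 49° ↓ −49°: 329 − 49 = 280°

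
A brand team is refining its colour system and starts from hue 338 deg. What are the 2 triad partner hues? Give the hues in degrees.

98° and 218°

A triad places three hues 120° apart.
338 + 120 = 458 → 458 − 360 = 98°
338 + 240 = 578 → 578 − 360 = 218°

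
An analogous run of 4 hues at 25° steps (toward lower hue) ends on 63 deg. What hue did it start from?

3 steps of 25° (toward lower hue) give a net shift of −75°.
Start = end − shift: 63 + 75 = 138°

138°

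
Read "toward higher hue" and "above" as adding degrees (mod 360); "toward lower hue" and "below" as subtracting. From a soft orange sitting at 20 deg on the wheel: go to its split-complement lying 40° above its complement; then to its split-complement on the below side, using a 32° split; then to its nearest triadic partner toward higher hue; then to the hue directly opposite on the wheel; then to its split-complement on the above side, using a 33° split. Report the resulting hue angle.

+220° (split-comp 40° ↑): 20 + 220 = 240°
+148° (split-comp 32° ↓): 240 + 148 = 388 → 388 − 360 = 28°
+120° (triadic ↑): 28 + 120 = 148°
+180° (complement): 148 + 180 = 328°
+213° (split-comp 33° ↑): 328 + 213 = 541 → 541 − 360 = 181°

181°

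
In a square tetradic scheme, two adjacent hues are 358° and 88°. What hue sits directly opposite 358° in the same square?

178°

A square tetradic scheme places four hues 90° apart; opposite corners are 180° apart.
358 + 180 = 538 → 538 − 360 = 178°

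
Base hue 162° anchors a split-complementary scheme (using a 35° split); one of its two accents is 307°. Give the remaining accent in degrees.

Split-complementary hues sit 35° either side of the complement.
Complement of the base 162°: 162 + 180 = 342°
The given accent 307° is 35° one side of 342°; the other accent sits 35° the other side: 342 + 35 = 377 → 377 − 360 = 17°

17°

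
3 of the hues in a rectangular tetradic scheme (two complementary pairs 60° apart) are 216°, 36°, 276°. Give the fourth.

A rectangular tetradic uses two complementary pairs 60° apart: offsets 0°, 60°, 180°, 240°.
Among {36°, 216°, 276°}, 216° and 36° are a 180° pair.
The remaining hue 276° needs its own complement: 276 + 180 = 456 → 456 − 360 = 96°

96°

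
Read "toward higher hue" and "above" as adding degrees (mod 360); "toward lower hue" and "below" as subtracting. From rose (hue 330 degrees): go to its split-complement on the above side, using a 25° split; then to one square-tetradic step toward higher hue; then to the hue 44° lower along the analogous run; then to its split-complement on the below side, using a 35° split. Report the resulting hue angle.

330 + 205 = 535 → 535 − 360 = 175°   (split-comp 25° ↑)
175 + 90 = 265°   (square ↑)
265 − 44 = 221°   (analog 44° ↓)
221 + 145 = 366 → 366 − 360 = 6°   (split-comp 35° ↓)

6°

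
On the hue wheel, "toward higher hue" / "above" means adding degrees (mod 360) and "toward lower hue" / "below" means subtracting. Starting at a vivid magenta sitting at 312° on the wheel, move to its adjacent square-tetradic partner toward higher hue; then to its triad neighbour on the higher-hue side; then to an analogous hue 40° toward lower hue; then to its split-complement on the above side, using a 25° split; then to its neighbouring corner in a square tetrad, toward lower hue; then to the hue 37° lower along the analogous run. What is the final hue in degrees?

312 + 90 = 402 → 402 − 360 = 42°   (square ↑)
42 + 120 = 162°   (triadic ↑)
162 − 40 = 122°   (analog 40° ↓)
122 + 205 = 327°   (split-comp 25° ↑)
327 − 90 = 237°   (square ↓)
237 − 37 = 200°   (analog 37° ↓)

200°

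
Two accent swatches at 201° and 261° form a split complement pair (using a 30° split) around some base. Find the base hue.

51°

The accents sit 30° either side of the complement, so the complement is their short-arc midpoint on the wheel.
Short-arc midpoint of 201° and 261°: 231°.
Base is 180° from the complement: 231 − 180 = 51°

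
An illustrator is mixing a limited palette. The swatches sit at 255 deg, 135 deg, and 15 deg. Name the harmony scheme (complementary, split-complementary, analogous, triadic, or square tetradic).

triadic

Sort the hues: 15°, 135°, 255°.
Successive gaps around the wheel: 120°, 120°, 120°.
Three hues equally spaced 120° apart form a triad.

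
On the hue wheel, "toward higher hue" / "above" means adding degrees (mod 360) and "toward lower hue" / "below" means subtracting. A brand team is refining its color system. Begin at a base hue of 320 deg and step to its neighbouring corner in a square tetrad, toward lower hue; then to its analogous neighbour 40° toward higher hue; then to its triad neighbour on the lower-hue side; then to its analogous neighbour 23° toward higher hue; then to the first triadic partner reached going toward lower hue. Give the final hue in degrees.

320 − 90 = 230°   (square ↓)
230 + 40 = 270°   (analog 40° ↑)
270 − 120 = 150°   (triadic ↓)
150 + 23 = 173°   (analog 23° ↑)
173 − 120 = 53°   (triadic ↓)

53°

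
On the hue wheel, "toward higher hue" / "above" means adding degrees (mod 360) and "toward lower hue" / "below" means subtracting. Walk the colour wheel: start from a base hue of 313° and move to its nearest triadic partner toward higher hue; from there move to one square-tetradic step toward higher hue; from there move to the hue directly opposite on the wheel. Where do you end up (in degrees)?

343°

313 + 120 = 433 → 433 − 360 = 73°   (triadic ↑)
73 + 90 = 163°   (square ↑)
163 + 180 = 343°   (complement)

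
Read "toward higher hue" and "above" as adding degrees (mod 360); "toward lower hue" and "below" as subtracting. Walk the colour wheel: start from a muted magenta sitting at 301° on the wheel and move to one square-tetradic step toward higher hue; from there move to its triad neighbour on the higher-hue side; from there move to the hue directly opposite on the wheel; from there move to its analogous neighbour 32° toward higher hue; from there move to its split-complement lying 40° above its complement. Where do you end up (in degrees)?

301 + 90 = 391 → 391 − 360 = 31°   (square ↑)
31 + 120 = 151°   (triadic ↑)
151 + 180 = 331°   (complement)
331 + 32 = 363 → 363 − 360 = 3°   (analog 32° ↑)
3 + 220 = 223°   (split-comp 40° ↑)

223°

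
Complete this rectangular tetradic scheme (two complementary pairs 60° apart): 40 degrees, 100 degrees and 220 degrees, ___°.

A rectangular tetradic uses two complementary pairs 60° apart: offsets 0°, 60°, 180°, 240°.
Among {40°, 100°, 220°}, 220° and 40° are a 180° pair.
The remaining hue 100° needs its own complement: 100 + 180 = 280°

280°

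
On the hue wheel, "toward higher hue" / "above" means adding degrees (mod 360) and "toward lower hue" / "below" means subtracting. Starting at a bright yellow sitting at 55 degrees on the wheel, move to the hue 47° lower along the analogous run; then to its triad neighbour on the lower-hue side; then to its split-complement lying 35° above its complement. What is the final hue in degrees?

103°

55 − 47 = 8°   (analog 47° ↓)
8 − 120 = -112 → -112 + 360 = 248°   (triadic ↓)
248 + 215 = 463 → 463 − 360 = 103°   (split-comp 35° ↑)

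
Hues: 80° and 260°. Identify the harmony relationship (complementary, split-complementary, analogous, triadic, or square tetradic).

Sort the hues: 80°, 260°.
Successive gaps around the wheel: 180°, 180°.
Two hues 180° apart are complementary.

complementary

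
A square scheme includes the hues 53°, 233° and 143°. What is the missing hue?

A square tetradic scheme places four hues every 90°.
The full set through 53° is {53°, 143°, 233°, 323°}.
Given {53°, 143°, 233°}, the missing hue is 323°.

323°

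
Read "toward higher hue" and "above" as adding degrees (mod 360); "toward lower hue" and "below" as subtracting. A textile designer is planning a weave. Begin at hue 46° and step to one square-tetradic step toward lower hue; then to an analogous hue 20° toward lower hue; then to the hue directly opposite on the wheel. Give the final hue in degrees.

116°

46 − 90 = -44 → -44 + 360 = 316°   (square ↓)
316 − 20 = 296°   (analog 20° ↓)
296 + 180 = 476 → 476 − 360 = 116°   (complement)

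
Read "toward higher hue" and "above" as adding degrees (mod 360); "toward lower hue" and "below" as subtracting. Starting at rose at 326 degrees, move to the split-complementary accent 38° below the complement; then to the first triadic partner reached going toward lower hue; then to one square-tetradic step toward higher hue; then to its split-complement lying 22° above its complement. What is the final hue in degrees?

+142° (split-comp 38° ↓): 326 + 142 = 468 → 468 − 360 = 108°
−120° (triadic ↓): 108 − 120 = -12 → -12 + 360 = 348°
+90° (square ↑): 348 + 90 = 438 → 438 − 360 = 78°
+202° (split-comp 22° ↑): 78 + 202 = 280°

280°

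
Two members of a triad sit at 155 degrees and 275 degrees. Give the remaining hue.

A triad spaces three hues 120° apart.
The full set is {35°, 155°, 275°}.

35°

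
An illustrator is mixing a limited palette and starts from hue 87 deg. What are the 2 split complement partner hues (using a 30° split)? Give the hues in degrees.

Split-complementary hues sit 30° either side of the complement.
Complement of 87 deg: 87 + 180 = 267°
267 − 30 = 237°
267 + 30 = 297°

237° and 297°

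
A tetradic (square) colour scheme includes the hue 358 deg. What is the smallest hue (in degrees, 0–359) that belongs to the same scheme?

A square tetradic scheme places four hues every 90°.
The full set through 358° is {88°, 178°, 268°, 358°}.

88°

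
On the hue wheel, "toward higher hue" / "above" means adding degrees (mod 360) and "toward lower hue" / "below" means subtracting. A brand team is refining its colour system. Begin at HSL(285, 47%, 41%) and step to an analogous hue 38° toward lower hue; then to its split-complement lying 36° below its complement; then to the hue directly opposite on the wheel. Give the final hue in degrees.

211°

285 − 38 = 247°   (analog 38° ↓)
247 + 144 = 391 → 391 − 360 = 31°   (split-comp 36° ↓)
31 + 180 = 211°   (complement)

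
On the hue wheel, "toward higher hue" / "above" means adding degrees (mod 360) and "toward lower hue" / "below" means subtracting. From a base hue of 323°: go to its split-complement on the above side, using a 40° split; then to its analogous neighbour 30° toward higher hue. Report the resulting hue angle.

213°

+220° (split-comp 40° ↑): 323 + 220 = 543 → 543 − 360 = 183°
+30° (analog 30° ↑): 183 + 30 = 213°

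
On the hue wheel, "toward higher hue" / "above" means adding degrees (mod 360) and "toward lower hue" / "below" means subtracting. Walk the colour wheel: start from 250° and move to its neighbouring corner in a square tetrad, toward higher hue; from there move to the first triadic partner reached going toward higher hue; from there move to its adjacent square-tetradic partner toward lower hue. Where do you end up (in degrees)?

10°

250 + 90 = 340°   (square ↑)
340 + 120 = 460 → 460 − 360 = 100°   (triadic ↑)
100 − 90 = 10°   (square ↓)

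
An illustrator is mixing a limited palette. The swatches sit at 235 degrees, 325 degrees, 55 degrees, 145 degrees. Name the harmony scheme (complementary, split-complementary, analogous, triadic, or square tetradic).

square tetradic

Sort the hues: 55°, 145°, 235°, 325°.
Successive gaps around the wheel: 90°, 90°, 90°, 90°.
Four hues every 90° form a square tetradic scheme.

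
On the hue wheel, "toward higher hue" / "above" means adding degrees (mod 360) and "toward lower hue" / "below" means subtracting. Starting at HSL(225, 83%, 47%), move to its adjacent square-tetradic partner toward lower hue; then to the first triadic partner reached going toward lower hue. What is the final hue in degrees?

15°

−90° (square ↓): 225 − 90 = 135°
−120° (triadic ↓): 135 − 120 = 15°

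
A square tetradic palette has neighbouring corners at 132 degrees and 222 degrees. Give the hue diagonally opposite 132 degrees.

A square tetradic scheme places four hues 90° apart; opposite corners are 180° apart.
132 + 180 = 312°

312°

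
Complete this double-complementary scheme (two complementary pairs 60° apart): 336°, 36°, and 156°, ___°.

216°

A rectangular tetradic uses two complementary pairs 60° apart: offsets 0°, 60°, 180°, 240°.
Among {36°, 156°, 336°}, 156° and 336° are a 180° pair.
The remaining hue 36° needs its own complement: 36 + 180 = 216°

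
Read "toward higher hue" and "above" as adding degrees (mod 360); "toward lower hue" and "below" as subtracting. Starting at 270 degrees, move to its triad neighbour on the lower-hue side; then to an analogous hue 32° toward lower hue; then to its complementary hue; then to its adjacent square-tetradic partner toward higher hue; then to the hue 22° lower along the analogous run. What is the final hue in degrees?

270 − 120 = 150°   (triadic ↓)
150 − 32 = 118°   (analog 32° ↓)
118 + 180 = 298°   (complement)
298 + 90 = 388 → 388 − 360 = 28°   (square ↑)
28 − 22 = 6°   (analog 22° ↓)

6°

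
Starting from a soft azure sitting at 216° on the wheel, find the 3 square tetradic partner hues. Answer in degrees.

A square tetradic scheme places four hues every 90°.
216 + 90 = 306°
216 + 180 = 396 → 396 − 360 = 36°
216 + 270 = 486 → 486 − 360 = 126°

306°, 36° and 126°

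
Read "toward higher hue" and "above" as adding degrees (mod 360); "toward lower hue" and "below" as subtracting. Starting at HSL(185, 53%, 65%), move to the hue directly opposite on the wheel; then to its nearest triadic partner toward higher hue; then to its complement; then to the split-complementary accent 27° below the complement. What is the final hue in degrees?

98°

complement +180°: 185 + 180 = 365 → 365 − 360 = 5°
triadic ↑ +120°: 5 + 120 = 125°
complement +180°: 125 + 180 = 305°
split-comp 27° ↓ +153°: 305 + 153 = 458 → 458 − 360 = 98°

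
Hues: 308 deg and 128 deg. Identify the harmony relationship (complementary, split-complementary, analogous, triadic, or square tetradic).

complementary

Sort the hues: 128°, 308°.
Successive gaps around the wheel: 180°, 180°.
Two hues 180° apart are complementary.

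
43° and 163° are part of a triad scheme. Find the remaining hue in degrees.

283°

A triad places three hues 120° apart.
The full set through 43° is {43°, 163°, 283°}.
Given {43°, 163°}, the missing hue is 283°.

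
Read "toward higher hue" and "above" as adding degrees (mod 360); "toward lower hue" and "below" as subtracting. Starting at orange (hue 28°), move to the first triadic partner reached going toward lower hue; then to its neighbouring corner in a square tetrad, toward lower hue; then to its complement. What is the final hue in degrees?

358°

triadic ↓ −120°: 28 − 120 = -92 → -92 + 360 = 268°
square ↓ −90°: 268 − 90 = 178°
complement +180°: 178 + 180 = 358°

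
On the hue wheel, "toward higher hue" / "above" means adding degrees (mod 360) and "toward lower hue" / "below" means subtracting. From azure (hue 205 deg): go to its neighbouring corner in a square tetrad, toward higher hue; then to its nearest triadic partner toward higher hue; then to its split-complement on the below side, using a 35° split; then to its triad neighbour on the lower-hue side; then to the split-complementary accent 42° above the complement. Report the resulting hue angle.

+90° (square ↑): 205 + 90 = 295°
+120° (triadic ↑): 295 + 120 = 415 → 415 − 360 = 55°
+145° (split-comp 35° ↓): 55 + 145 = 200°
−120° (triadic ↓): 200 − 120 = 80°
+222° (split-comp 42° ↑): 80 + 222 = 302°

302°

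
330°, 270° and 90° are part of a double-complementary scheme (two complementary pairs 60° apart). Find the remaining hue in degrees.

150°

A rectangular tetradic uses two complementary pairs 60° apart: offsets 0°, 60°, 180°, 240°.
Among {90°, 270°, 330°}, 90° and 270° are a 180° pair.
The remaining hue 330° needs its own complement: 330 + 180 = 510 → 510 − 360 = 150°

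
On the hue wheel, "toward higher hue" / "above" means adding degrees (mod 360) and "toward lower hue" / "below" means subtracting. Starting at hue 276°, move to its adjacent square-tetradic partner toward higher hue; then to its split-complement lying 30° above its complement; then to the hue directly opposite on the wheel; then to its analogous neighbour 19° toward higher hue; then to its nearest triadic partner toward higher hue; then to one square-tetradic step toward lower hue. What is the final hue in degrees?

85°

+90° (square ↑): 276 + 90 = 366 → 366 − 360 = 6°
+210° (split-comp 30° ↑): 6 + 210 = 216°
+180° (complement): 216 + 180 = 396 → 396 − 360 = 36°
+19° (analog 19° ↑): 36 + 19 = 55°
+120° (triadic ↑): 55 + 120 = 175°
−90° (square ↓): 175 − 90 = 85°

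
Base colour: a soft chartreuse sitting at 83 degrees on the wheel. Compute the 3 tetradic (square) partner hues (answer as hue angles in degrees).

173°, 263° and 353°

A square tetradic scheme places four hues every 90°.
83 + 90 = 173°
83 + 180 = 263°
83 + 270 = 353°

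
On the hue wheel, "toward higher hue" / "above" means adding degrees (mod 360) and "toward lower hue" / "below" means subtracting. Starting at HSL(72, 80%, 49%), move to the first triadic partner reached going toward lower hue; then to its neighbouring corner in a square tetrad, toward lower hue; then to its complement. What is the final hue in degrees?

−120° (triadic ↓): 72 − 120 = -48 → -48 + 360 = 312°
−90° (square ↓): 312 − 90 = 222°
+180° (complement): 222 + 180 = 402 → 402 − 360 = 42°

42°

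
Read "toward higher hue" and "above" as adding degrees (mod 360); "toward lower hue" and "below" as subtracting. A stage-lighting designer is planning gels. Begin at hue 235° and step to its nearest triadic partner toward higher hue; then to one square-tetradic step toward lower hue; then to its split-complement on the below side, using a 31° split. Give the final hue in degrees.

+120° (triadic ↑): 235 + 120 = 355°
−90° (square ↓): 355 − 90 = 265°
+149° (split-comp 31° ↓): 265 + 149 = 414 → 414 − 360 = 54°

54°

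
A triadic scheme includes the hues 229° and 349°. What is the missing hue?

109°

A triad places three hues 120° apart.
The full set through 229° is {109°, 229°, 349°}.
Given {229°, 349°}, the missing hue is 109°.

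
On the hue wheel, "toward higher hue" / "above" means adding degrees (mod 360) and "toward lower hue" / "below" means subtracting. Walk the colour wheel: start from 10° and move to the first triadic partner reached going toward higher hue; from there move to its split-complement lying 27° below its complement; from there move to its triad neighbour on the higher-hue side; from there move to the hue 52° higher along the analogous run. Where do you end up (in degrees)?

10 + 120 = 130°   (triadic ↑)
130 + 153 = 283°   (split-comp 27° ↓)
283 + 120 = 403 → 403 − 360 = 43°   (triadic ↑)
43 + 52 = 95°   (analog 52° ↑)

95°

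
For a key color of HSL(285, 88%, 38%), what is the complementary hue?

105°

285 + 180 = 465 → 465 − 360 = 105°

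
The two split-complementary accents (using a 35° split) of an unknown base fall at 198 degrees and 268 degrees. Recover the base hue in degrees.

53°

The accents sit 35° either side of the complement, so the complement is their short-arc midpoint on the wheel.
Short-arc midpoint of 198° and 268°: 233°.
Base is 180° from the complement: 233 − 180 = 53°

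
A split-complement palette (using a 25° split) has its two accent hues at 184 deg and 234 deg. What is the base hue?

29°

The accents sit 25° either side of the complement, so the complement is their short-arc midpoint on the wheel.
Short-arc midpoint of 184° and 234°: 209°.
Base is 180° from the complement: 209 − 180 = 29°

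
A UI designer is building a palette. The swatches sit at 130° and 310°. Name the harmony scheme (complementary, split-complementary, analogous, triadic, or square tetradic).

Sort the hues: 130°, 310°.
Successive gaps around the wheel: 180°, 180°.
Two hues 180° apart are complementary.

complementary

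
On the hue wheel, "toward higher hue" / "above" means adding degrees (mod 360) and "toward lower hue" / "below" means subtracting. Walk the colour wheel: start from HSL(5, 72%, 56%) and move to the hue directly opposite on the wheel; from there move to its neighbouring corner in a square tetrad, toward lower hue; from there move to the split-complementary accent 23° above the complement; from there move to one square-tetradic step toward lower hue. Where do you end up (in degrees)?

+180° (complement): 5 + 180 = 185°
−90° (square ↓): 185 − 90 = 95°
+203° (split-comp 23° ↑): 95 + 203 = 298°
−90° (square ↓): 298 − 90 = 208°

208°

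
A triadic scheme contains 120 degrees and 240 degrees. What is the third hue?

A triad spaces three hues 120° apart.
The full set is {0°, 120°, 240°}.

0°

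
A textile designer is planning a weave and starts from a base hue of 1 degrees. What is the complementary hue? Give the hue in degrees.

181°

The complement sits 180° across the wheel.
1 + 180 = 181°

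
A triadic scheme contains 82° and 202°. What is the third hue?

322°

A triad spaces three hues 120° apart.
The full set is {82°, 202°, 322°}.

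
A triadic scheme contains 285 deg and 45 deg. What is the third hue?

165°

A triad spaces three hues 120° apart.
The full set is {45°, 165°, 285°}.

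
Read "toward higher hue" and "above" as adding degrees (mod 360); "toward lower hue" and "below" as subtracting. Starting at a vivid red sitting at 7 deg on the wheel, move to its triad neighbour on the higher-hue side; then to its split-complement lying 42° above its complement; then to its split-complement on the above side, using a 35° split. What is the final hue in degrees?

204°

triadic ↑ +120°: 7 + 120 = 127°
split-comp 42° ↑ +222°: 127 + 222 = 349°
split-comp 35° ↑ +215°: 349 + 215 = 564 → 564 − 360 = 204°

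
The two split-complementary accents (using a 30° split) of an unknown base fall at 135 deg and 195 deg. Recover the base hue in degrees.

345°

The accents sit 30° either side of the complement, so the complement is their short-arc midpoint on the wheel.
Short-arc midpoint of 135° and 195°: 165°.
Base is 180° from the complement: 165 − 180 = -15 → -15 + 360 = 345°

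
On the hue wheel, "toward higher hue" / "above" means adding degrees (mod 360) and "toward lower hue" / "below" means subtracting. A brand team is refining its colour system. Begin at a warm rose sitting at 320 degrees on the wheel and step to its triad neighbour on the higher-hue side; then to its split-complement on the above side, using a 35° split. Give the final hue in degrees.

320 + 120 = 440 → 440 − 360 = 80°   (triadic ↑)
80 + 215 = 295°   (split-comp 35° ↑)

295°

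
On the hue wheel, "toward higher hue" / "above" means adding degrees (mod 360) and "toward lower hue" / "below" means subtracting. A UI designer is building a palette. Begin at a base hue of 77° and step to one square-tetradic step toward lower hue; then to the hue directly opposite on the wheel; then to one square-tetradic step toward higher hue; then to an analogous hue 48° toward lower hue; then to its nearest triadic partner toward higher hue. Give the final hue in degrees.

77 − 90 = -13 → -13 + 360 = 347°   (square ↓)
347 + 180 = 527 → 527 − 360 = 167°   (complement)
167 + 90 = 257°   (square ↑)
257 − 48 = 209°   (analog 48° ↓)
209 + 120 = 329°   (triadic ↑)

329°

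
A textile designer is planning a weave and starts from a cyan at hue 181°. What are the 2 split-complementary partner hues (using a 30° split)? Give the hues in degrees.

Split-complementary hues sit 30° either side of the complement.
Complement of 181°: 181 + 180 = 361 → 361 − 360 = 1°
1 − 30 = -29 → -29 + 360 = 331°
1 + 30 = 31°

331° and 31°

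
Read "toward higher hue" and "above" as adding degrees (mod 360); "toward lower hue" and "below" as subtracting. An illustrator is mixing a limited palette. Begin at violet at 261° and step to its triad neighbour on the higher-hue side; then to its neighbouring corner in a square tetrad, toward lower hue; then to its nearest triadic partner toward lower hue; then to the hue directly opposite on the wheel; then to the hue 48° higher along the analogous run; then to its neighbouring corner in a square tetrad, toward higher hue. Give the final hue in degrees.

triadic ↑ +120°: 261 + 120 = 381 → 381 − 360 = 21°
square ↓ −90°: 21 − 90 = -69 → -69 + 360 = 291°
triadic ↓ −120°: 291 − 120 = 171°
complement +180°: 171 + 180 = 351°
analog 48° ↑ +48°: 351 + 48 = 399 → 399 − 360 = 39°
square ↑ +90°: 39 + 90 = 129°

129°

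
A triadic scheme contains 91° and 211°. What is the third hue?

A triad spaces three hues 120° apart.
The full set is {91°, 211°, 331°}.

331°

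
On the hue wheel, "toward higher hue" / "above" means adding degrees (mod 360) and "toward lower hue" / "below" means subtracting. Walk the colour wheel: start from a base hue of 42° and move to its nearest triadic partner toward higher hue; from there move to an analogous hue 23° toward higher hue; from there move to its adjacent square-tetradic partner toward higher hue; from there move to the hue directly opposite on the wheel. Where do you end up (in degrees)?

42 + 120 = 162°   (triadic ↑)
162 + 23 = 185°   (analog 23° ↑)
185 + 90 = 275°   (square ↑)
275 + 180 = 455 → 455 − 360 = 95°   (complement)

95°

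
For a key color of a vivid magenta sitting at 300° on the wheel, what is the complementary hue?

The complement sits 180° across the wheel.
300 + 180 = 480 → 480 − 360 = 120°

120°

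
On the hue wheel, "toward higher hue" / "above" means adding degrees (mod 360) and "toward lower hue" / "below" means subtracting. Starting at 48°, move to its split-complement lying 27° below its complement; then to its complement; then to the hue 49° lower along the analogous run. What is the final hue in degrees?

332°

48 + 153 = 201°   (split-comp 27° ↓)
201 + 180 = 381 → 381 − 360 = 21°   (complement)
21 − 49 = -28 → -28 + 360 = 332°   (analog 49° ↓)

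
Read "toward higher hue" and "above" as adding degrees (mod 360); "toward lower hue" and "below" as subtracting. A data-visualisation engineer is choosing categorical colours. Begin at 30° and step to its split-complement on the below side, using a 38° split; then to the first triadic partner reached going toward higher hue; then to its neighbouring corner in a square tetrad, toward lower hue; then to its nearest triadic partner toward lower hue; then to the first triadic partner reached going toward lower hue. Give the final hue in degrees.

30 + 142 = 172°   (split-comp 38° ↓)
172 + 120 = 292°   (triadic ↑)
292 − 90 = 202°   (square ↓)
202 − 120 = 82°   (triadic ↓)
82 − 120 = -38 → -38 + 360 = 322°   (triadic ↓)

322°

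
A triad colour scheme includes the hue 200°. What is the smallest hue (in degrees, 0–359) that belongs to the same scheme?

80°

A triad places three hues 120° apart.
The full set through 200° is {80°, 200°, 320°}.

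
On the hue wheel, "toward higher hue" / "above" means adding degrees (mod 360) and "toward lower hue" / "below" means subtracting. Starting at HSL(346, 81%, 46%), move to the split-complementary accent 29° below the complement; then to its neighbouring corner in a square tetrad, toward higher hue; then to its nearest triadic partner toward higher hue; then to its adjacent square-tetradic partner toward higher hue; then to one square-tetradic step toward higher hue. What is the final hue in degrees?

+151° (split-comp 29° ↓): 346 + 151 = 497 → 497 − 360 = 137°
+90° (square ↑): 137 + 90 = 227°
+120° (triadic ↑): 227 + 120 = 347°
+90° (square ↑): 347 + 90 = 437 → 437 − 360 = 77°
+90° (square ↑): 77 + 90 = 167°

167°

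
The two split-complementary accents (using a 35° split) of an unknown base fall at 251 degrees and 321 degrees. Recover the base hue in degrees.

The accents sit 35° either side of the complement, so the complement is their short-arc midpoint on the wheel.
Short-arc midpoint of 251° and 321°: 286°.
Base is 180° from the complement: 286 − 180 = 106°

106°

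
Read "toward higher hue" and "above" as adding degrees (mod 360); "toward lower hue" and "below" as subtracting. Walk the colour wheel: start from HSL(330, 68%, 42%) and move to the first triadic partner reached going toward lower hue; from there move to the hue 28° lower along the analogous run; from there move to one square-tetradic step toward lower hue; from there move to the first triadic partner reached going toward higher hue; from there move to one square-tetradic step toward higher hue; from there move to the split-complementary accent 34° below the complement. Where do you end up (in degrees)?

triadic ↓ −120°: 330 − 120 = 210°
analog 28° ↓ −28°: 210 − 28 = 182°
square ↓ −90°: 182 − 90 = 92°
triadic ↑ +120°: 92 + 120 = 212°
square ↑ +90°: 212 + 90 = 302°
split-comp 34° ↓ +146°: 302 + 146 = 448 → 448 − 360 = 88°

88°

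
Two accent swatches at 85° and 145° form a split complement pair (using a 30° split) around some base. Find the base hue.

The accents sit 30° either side of the complement, so the complement is their short-arc midpoint on the wheel.
Short-arc midpoint of 85° and 145°: 115°.
Base is 180° from the complement: 115 − 180 = -65 → -65 + 360 = 295°

295°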